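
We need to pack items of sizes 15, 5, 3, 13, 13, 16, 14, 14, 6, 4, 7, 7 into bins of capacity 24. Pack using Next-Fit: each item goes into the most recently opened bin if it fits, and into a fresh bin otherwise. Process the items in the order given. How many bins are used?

7

bin 1: place 15, 9 left
bin 1: place 5, 4 left
bin 1: place 3, 1 left
bin 2: place 13, 11 left
bin 3: place 13, 11 left
bin 4: place 16, 8 left
bin 5: place 14, 10 left
bin 6: place 14, 10 left
bin 6: place 6, 4 left
bin 6: place 4, 0 left
bin 7: place 7, 17 left
bin 7: place 7, 10 left
Final bins: [15,5,3] [13] [13] [16] [14] [14,6,4] [7,7].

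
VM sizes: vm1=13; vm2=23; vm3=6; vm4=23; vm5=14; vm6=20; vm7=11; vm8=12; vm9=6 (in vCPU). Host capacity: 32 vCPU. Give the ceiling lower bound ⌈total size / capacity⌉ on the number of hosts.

4

Total size = 13 + 23 + 6 + 23 + 14 + 20 + 11 + 12 + 6 = 128 vCPU.
⌈128 / 32⌉ = 4.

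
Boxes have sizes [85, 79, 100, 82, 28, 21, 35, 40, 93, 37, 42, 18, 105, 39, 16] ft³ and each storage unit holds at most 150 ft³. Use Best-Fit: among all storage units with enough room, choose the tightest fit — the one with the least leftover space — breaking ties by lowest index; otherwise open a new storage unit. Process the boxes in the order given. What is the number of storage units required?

85 ft³ → storage unit 1 (remaining 65 ft³)
79 ft³ → storage unit 2 (remaining 71 ft³)
100 ft³ → storage unit 3 (remaining 50 ft³)
82 ft³ → storage unit 4 (remaining 68 ft³)
28 ft³ → storage unit 3 (remaining 22 ft³)
21 ft³ → storage unit 3 (remaining 1 ft³)
35 ft³ → storage unit 1 (remaining 30 ft³)
40 ft³ → storage unit 4 (remaining 28 ft³)
93 ft³ → storage unit 5 (remaining 57 ft³)
37 ft³ → storage unit 5 (remaining 20 ft³)
42 ft³ → storage unit 2 (remaining 29 ft³)
18 ft³ → storage unit 5 (remaining 2 ft³)
105 ft³ → storage unit 6 (remaining 45 ft³)
39 ft³ → storage unit 6 (remaining 6 ft³)
16 ft³ → storage unit 4 (remaining 12 ft³)
Final storage units: [85,35] [79,42] [100,28,21] [82,40,16] [93,37,18] [105,39].

6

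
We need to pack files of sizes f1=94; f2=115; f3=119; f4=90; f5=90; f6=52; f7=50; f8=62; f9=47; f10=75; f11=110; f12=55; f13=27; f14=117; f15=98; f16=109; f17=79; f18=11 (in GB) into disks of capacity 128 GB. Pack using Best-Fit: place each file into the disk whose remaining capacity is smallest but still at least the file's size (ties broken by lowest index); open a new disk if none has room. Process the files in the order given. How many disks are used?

disk 1: place f1 (94 GB), 34 GB left
disk 2: place f2 (115 GB), 13 GB left
disk 3: place f3 (119 GB), 9 GB left
disk 4: place f4 (90 GB), 38 GB left
disk 5: place f5 (90 GB), 38 GB left
disk 6: place f6 (52 GB), 76 GB left
disk 6: place f7 (50 GB), 26 GB left
disk 7: place f8 (62 GB), 66 GB left
disk 7: place f9 (47 GB), 19 GB left
disk 8: place f10 (75 GB), 53 GB left
disk 9: place f11 (110 GB), 18 GB left
disk 10: place f12 (55 GB), 73 GB left
disk 1: place f13 (27 GB), 7 GB left
disk 11: place f14 (117 GB), 11 GB left
disk 12: place f15 (98 GB), 30 GB left
disk 13: place f16 (109 GB), 19 GB left
disk 14: place f17 (79 GB), 49 GB left
disk 11: place f18 (11 GB), 0 GB left
Final disks: [94,27] [115] [119] [90] [90] [52,50] [62,47] [75] [110] [55] [117,11] [98] [109] [79].

14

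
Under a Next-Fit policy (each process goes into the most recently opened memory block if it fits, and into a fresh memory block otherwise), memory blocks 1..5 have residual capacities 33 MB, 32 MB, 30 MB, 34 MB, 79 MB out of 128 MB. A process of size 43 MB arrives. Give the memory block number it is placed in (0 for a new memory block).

Next-Fit only looks at memory block 5, which has 79 MB free.
43 MB fits there.

5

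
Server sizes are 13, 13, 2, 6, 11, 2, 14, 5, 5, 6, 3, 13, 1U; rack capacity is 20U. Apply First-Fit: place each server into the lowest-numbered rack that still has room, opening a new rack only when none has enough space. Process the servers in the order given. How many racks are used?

13U → rack 1 (remaining 7U)
13U → rack 2 (remaining 7U)
2U → rack 1 (remaining 5U)
6U → rack 2 (remaining 1U)
11U → rack 3 (remaining 9U)
2U → rack 1 (remaining 3U)
14U → rack 4 (remaining 6U)
5U → rack 3 (remaining 4U)
5U → rack 4 (remaining 1U)
6U → rack 5 (remaining 14U)
3U → rack 1 (remaining 0U)
13U → rack 5 (remaining 1U)
1U → rack 2 (remaining 0U)
Final racks: [13,2,2,3] [13,6,1] [11,5] [14,5] [6,13].

5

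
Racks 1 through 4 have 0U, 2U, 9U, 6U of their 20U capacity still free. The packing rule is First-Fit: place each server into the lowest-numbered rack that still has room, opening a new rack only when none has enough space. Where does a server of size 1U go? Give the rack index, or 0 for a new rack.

2

Racks with room: rack 2 (2U), rack 3 (9U), rack 4 (6U).
The first with room is rack 2.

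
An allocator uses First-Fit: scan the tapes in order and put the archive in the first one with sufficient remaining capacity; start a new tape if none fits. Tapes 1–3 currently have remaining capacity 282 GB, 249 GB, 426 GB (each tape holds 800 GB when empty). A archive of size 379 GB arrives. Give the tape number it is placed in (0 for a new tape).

Tapes with room: tape 3 (426 GB).
The first with room is tape 3.

3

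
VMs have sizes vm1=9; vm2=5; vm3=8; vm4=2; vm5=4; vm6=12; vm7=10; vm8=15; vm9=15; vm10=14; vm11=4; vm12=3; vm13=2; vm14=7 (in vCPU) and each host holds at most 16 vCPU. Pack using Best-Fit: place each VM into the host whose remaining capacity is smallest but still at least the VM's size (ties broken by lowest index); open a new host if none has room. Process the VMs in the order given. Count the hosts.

8

vm1 (9 vCPU) → host 1 (remaining 7 vCPU)
vm2 (5 vCPU) → host 1 (remaining 2 vCPU)
vm3 (8 vCPU) → host 2 (remaining 8 vCPU)
vm4 (2 vCPU) → host 1 (remaining 0 vCPU)
vm5 (4 vCPU) → host 2 (remaining 4 vCPU)
vm6 (12 vCPU) → host 3 (remaining 4 vCPU)
vm7 (10 vCPU) → host 4 (remaining 6 vCPU)
vm8 (15 vCPU) → host 5 (remaining 1 vCPU)
vm9 (15 vCPU) → host 6 (remaining 1 vCPU)
vm10 (14 vCPU) → host 7 (remaining 2 vCPU)
vm11 (4 vCPU) → host 2 (remaining 0 vCPU)
vm12 (3 vCPU) → host 3 (remaining 1 vCPU)
vm13 (2 vCPU) → host 7 (remaining 0 vCPU)
vm14 (7 vCPU) → host 8 (remaining 9 vCPU)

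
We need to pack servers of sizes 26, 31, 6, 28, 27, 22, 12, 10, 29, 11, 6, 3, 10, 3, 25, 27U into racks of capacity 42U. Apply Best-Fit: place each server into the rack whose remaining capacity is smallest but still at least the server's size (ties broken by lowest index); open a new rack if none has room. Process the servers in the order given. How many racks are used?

8 racks

26U → rack 1 (remaining 16U)
31U → rack 2 (remaining 11U)
6U → rack 2 (remaining 5U)
28U → rack 3 (remaining 14U)
27U → rack 4 (remaining 15U)
22U → rack 5 (remaining 20U)
12U → rack 3 (remaining 2U)
10U → rack 4 (remaining 5U)
29U → rack 6 (remaining 13U)
11U → rack 6 (remaining 2U)
6U → rack 1 (remaining 10U)
3U → rack 2 (remaining 2U)
10U → rack 1 (remaining 0U)
3U → rack 4 (remaining 2U)
25U → rack 7 (remaining 17U)
27U → rack 8 (remaining 15U)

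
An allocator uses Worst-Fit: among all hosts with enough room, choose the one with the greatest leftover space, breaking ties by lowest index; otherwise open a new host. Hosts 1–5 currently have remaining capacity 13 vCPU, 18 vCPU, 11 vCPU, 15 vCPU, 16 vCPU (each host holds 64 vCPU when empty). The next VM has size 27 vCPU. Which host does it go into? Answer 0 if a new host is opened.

No host has ≥ 27 vCPU free, so a new host is opened.

0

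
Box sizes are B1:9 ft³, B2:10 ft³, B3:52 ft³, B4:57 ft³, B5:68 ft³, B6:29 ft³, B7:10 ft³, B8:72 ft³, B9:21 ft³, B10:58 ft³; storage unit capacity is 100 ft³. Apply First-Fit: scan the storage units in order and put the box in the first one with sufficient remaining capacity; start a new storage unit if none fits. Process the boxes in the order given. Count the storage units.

storage unit 1: place B1 (9 ft³), 91 ft³ left
storage unit 1: place B2 (10 ft³), 81 ft³ left
storage unit 1: place B3 (52 ft³), 29 ft³ left
storage unit 2: place B4 (57 ft³), 43 ft³ left
storage unit 3: place B5 (68 ft³), 32 ft³ left
storage unit 1: place B6 (29 ft³), 0 ft³ left
storage unit 2: place B7 (10 ft³), 33 ft³ left
storage unit 4: place B8 (72 ft³), 28 ft³ left
storage unit 2: place B9 (21 ft³), 12 ft³ left
storage unit 5: place B10 (58 ft³), 42 ft³ left

5 storage units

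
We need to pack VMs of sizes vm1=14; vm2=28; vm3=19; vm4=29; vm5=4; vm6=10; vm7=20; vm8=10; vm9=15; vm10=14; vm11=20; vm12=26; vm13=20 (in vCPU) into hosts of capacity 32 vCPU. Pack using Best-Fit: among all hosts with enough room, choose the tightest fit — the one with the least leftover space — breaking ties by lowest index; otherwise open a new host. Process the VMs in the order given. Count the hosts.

vm1 (14 vCPU) → host 1 (remaining 18 vCPU)
vm2 (28 vCPU) → host 2 (remaining 4 vCPU)
vm3 (19 vCPU) → host 3 (remaining 13 vCPU)
vm4 (29 vCPU) → host 4 (remaining 3 vCPU)
vm5 (4 vCPU) → host 2 (remaining 0 vCPU)
vm6 (10 vCPU) → host 3 (remaining 3 vCPU)
vm7 (20 vCPU) → host 5 (remaining 12 vCPU)
vm8 (10 vCPU) → host 5 (remaining 2 vCPU)
vm9 (15 vCPU) → host 1 (remaining 3 vCPU)
vm10 (14 vCPU) → host 6 (remaining 18 vCPU)
vm11 (20 vCPU) → host 7 (remaining 12 vCPU)
vm12 (26 vCPU) → host 8 (remaining 6 vCPU)
vm13 (20 vCPU) → host 9 (remaining 12 vCPU)
Final hosts: [14,15] [28,4] [19,10] [29] [20,10] [14] [20] [26] [20].

9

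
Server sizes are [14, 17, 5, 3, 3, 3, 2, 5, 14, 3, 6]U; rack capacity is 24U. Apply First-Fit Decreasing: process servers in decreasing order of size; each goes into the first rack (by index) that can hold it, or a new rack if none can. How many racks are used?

Sorted descending: 17, 14, 14, 6, 5, 5, 3, 3, 3, 3, 2.
rack 1: place 17U, 7U left
rack 2: place 14U, 10U left
rack 3: place 14U, 10U left
rack 1: place 6U, 1U left
rack 2: place 5U, 5U left
rack 2: place 5U, 0U left
rack 3: place 3U, 7U left
rack 3: place 3U, 4U left
rack 3: place 3U, 1U left
rack 4: place 3U, 21U left
rack 4: place 2U, 19U left

4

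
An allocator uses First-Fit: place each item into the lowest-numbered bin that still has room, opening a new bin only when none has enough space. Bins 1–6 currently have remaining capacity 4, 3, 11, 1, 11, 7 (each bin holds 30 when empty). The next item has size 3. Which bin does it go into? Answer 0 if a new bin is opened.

1

Bins with room: bin 1 (4), bin 2 (3), bin 3 (11), bin 5 (11), bin 6 (7).
The first with room is bin 1.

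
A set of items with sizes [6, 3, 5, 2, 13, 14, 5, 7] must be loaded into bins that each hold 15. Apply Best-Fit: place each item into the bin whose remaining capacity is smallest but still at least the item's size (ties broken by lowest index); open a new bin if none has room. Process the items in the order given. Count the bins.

6 → bin 1 (remaining 9)
3 → bin 1 (remaining 6)
5 → bin 1 (remaining 1)
2 → bin 2 (remaining 13)
13 → bin 2 (remaining 0)
14 → bin 3 (remaining 1)
5 → bin 4 (remaining 10)
7 → bin 4 (remaining 3)

4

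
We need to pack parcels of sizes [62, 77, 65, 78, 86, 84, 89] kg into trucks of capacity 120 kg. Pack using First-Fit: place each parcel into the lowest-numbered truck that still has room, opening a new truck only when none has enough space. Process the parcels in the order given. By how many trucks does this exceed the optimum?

First-Fit: [62] [77] [65] [78] [86] [84] [89] → 7 trucks.
7 parcels exceed 60 kg (half the capacity), and no two of those can share a truck, so at least 7 trucks are needed.
So 7 is already optimal.

0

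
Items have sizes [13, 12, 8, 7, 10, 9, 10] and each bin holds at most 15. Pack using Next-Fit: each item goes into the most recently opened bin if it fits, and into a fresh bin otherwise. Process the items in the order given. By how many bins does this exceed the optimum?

Next-Fit: [13] [12] [8,7] [10] [9] [10] → 6 bins.
6 items exceed 7.5 (half the capacity), and no two of those can share a bin, so at least 6 bins are needed.
So 6 is already optimal.

0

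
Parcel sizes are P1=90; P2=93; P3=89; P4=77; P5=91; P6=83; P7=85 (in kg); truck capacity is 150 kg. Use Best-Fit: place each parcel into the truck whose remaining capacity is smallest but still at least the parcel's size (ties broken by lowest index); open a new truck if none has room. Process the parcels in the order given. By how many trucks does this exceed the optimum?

0

Best-Fit: [90] [93] [89] [77] [91] [83] [85] → 7 trucks.
7 parcels exceed 75 kg (half the capacity), and no two of those can share a truck, so at least 7 trucks are needed.
So 7 is already optimal.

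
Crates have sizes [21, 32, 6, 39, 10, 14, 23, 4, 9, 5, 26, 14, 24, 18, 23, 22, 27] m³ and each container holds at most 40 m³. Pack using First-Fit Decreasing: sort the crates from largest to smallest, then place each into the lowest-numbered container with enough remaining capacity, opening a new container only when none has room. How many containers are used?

9

Sorted descending: 39, 32, 27, 26, 24, 23, 23, 22, 21, 18, 14, 14, 10, 9, 6, 5, 4.
39 m³ → container 1 (remaining 1 m³)
32 m³ → container 2 (remaining 8 m³)
27 m³ → container 3 (remaining 13 m³)
26 m³ → container 4 (remaining 14 m³)
24 m³ → container 5 (remaining 16 m³)
23 m³ → container 6 (remaining 17 m³)
23 m³ → container 7 (remaining 17 m³)
22 m³ → container 8 (remaining 18 m³)
21 m³ → container 9 (remaining 19 m³)
18 m³ → container 8 (remaining 0 m³)
14 m³ → container 4 (remaining 0 m³)
14 m³ → container 5 (remaining 2 m³)
10 m³ → container 3 (remaining 3 m³)
9 m³ → container 6 (remaining 8 m³)
6 m³ → container 2 (remaining 2 m³)
5 m³ → container 6 (remaining 3 m³)
4 m³ → container 7 (remaining 13 m³)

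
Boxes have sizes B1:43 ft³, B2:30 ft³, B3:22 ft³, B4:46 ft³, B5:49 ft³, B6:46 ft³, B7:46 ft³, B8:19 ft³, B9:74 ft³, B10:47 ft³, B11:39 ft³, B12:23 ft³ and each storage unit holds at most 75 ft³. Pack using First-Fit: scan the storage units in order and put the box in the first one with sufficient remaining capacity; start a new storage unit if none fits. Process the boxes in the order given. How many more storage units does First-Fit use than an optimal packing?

First-Fit: [43,30] [22,46] [49,19] [46,23] [46] [74] [47] [39] → 8 storage units.
8 boxes exceed 37.5 ft³ (half the capacity), and no two of those can share a storage unit, so at least 8 storage units are needed.
So 8 is already optimal.

0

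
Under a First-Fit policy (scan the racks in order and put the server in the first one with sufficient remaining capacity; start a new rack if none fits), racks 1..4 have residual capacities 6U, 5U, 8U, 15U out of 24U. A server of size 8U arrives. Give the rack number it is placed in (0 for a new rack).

3

Racks with room: rack 3 (8U), rack 4 (15U).
The first with room is rack 3.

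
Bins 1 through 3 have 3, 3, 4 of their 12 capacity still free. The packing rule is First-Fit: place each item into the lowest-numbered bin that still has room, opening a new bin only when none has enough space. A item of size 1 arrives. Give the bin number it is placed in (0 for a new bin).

1

Bins with room: bin 1 (3), bin 2 (3), bin 3 (4).
The first with room is bin 1.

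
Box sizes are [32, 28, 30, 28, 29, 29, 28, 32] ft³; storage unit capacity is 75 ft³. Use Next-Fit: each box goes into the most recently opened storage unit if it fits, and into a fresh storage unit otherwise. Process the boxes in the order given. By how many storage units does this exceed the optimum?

Next-Fit: [32,28] [30,28] [29,29] [28,32] → 4 storage units.
Total size 236 ft³; any packing needs at least ⌈236/75⌉ = 4 storage units.
So 4 is already optimal.

0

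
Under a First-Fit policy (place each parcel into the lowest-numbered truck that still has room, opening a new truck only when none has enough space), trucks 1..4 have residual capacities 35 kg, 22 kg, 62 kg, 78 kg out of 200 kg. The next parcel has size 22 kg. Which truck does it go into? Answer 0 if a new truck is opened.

Trucks with room: truck 1 (35 kg), truck 2 (22 kg), truck 3 (62 kg), truck 4 (78 kg).
The first with room is truck 1.

1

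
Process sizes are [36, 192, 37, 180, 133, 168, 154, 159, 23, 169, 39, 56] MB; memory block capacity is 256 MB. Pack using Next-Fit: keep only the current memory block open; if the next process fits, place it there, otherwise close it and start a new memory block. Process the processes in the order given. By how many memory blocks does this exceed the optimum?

Next-Fit: [36,192] [37,180] [133] [168] [154] [159,23] [169,39] [56] → 8 memory blocks.
7 processes exceed 128 MB (half the capacity), and no two of those can share a memory block, so at least 7 memory blocks are needed.
An optimal packing achieves that bound: [192,56] [180,39,37] [169,36,23] [168] [159] [154] [133] → 7 memory blocks.
Excess: 8 − 7 = 1.

1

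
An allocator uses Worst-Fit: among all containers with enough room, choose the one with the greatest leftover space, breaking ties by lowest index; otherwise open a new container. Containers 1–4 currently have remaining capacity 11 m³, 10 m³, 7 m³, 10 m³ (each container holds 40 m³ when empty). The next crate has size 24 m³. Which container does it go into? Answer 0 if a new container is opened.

0

No container has ≥ 24 m³ free, so a new container is opened.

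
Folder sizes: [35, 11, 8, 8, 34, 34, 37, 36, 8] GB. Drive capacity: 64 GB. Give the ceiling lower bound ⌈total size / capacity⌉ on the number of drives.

4

Total size = 35 + 11 + 8 + 8 + 34 + 34 + 37 + 36 + 8 = 211 GB.
⌈211 / 64⌉ = 4.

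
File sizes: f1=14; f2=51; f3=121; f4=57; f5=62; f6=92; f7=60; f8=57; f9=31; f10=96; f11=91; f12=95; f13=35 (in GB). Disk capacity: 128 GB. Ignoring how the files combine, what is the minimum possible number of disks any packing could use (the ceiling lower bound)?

7

Total size = 14 + 51 + 121 + 57 + 62 + 92 + 60 + 57 + 31 + 96 + 91 + 95 + 35 = 862 GB.
⌈862 / 128⌉ = 7.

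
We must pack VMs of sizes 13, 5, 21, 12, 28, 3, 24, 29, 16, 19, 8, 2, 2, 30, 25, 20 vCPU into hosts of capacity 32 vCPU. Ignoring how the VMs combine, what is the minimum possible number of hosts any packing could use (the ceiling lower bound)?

9

Total size = 13 + 5 + 21 + 12 + 28 + 3 + 24 + 29 + 16 + 19 + 8 + 2 + 2 + 30 + 25 + 20 = 257 vCPU.
⌈257 / 32⌉ = 9.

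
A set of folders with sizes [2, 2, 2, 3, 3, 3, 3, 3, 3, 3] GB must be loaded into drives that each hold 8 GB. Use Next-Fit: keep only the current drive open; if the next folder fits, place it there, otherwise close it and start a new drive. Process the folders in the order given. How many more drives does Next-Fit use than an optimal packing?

Next-Fit: [2,2,2] [3,3] [3,3] [3,3] [3] → 5 drives.
Total size 27 GB; any packing needs at least ⌈27/8⌉ = 4 drives.
An optimal packing achieves that bound: [3,3,2] [3,3,2] [3,3,2] [3] → 4 drives.
Excess: 5 − 4 = 1.

1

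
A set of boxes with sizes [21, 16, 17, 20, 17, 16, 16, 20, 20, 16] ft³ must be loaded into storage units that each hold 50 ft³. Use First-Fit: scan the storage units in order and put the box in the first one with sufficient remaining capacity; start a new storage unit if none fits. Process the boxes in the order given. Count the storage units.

5

21 ft³ → storage unit 1 (remaining 29 ft³)
16 ft³ → storage unit 1 (remaining 13 ft³)
17 ft³ → storage unit 2 (remaining 33 ft³)
20 ft³ → storage unit 2 (remaining 13 ft³)
17 ft³ → storage unit 3 (remaining 33 ft³)
16 ft³ → storage unit 3 (remaining 17 ft³)
16 ft³ → storage unit 3 (remaining 1 ft³)
20 ft³ → storage unit 4 (remaining 30 ft³)
20 ft³ → storage unit 4 (remaining 10 ft³)
16 ft³ → storage unit 5 (remaining 34 ft³)
Final storage units: [21,16] [17,20] [17,16,16] [20,20] [16].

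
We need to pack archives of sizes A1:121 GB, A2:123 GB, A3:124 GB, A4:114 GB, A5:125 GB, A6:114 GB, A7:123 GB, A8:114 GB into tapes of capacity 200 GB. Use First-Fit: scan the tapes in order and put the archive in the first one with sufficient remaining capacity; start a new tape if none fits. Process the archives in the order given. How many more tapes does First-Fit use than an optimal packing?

0

First-Fit: [121] [123] [124] [114] [125] [114] [123] [114] → 8 tapes.
8 archives exceed 100 GB (half the capacity), and no two of those can share a tape, so at least 8 tapes are needed.
So 8 is already optimal.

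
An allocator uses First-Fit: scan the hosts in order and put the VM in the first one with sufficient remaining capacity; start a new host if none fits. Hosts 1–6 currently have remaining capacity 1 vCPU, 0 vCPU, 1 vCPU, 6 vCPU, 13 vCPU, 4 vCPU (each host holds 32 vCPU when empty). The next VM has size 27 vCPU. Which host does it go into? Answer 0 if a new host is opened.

No host has ≥ 27 vCPU free, so a new host is opened.

0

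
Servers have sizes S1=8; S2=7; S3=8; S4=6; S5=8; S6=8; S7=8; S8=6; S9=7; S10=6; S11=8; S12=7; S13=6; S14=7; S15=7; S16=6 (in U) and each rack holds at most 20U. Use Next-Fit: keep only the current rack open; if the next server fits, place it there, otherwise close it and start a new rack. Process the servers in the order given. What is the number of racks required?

8 racks

S1 (8U) → rack 1 (remaining 12U)
S2 (7U) → rack 1 (remaining 5U)
S3 (8U) → rack 2 (remaining 12U)
S4 (6U) → rack 2 (remaining 6U)
S5 (8U) → rack 3 (remaining 12U)
S6 (8U) → rack 3 (remaining 4U)
S7 (8U) → rack 4 (remaining 12U)
S8 (6U) → rack 4 (remaining 6U)
S9 (7U) → rack 5 (remaining 13U)
S10 (6U) → rack 5 (remaining 7U)
S11 (8U) → rack 6 (remaining 12U)
S12 (7U) → rack 6 (remaining 5U)
S13 (6U) → rack 7 (remaining 14U)
S14 (7U) → rack 7 (remaining 7U)
S15 (7U) → rack 7 (remaining 0U)
S16 (6U) → rack 8 (remaining 14U)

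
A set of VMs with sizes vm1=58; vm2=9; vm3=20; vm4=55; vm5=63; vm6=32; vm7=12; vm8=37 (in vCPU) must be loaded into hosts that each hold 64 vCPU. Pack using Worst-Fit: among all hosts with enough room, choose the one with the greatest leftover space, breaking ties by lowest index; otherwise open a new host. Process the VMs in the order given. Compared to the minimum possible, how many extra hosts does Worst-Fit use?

0

Worst-Fit: [58] [9,20,32] [55] [63] [12,37] → 5 hosts.
Total size 286 vCPU; any packing needs at least ⌈286/64⌉ = 5 hosts.
So 5 is already optimal.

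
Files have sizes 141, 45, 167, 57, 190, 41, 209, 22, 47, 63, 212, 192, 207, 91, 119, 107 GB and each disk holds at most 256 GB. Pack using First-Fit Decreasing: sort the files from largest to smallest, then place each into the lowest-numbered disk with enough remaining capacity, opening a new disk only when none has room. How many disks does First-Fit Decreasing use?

8

Sorted descending: 212, 209, 207, 192, 190, 167, 141, 119, 107, 91, 63, 57, 47, 45, 41, 22.
Put 212 GB in disk 1; 44 GB remain.
Put 209 GB in disk 2; 47 GB remain.
Put 207 GB in disk 3; 49 GB remain.
Put 192 GB in disk 4; 64 GB remain.
Put 190 GB in disk 5; 66 GB remain.
Put 167 GB in disk 6; 89 GB remain.
Put 141 GB in disk 7; 115 GB remain.
Put 119 GB in disk 8; 137 GB remain.
Put 107 GB in disk 7; 8 GB remain.
Put 91 GB in disk 8; 46 GB remain.
Put 63 GB in disk 4; 1 GB remain.
Put 57 GB in disk 5; 9 GB remain.
Put 47 GB in disk 2; 0 GB remain.
Put 45 GB in disk 3; 4 GB remain.
Put 41 GB in disk 1; 3 GB remain.
Put 22 GB in disk 6; 67 GB remain.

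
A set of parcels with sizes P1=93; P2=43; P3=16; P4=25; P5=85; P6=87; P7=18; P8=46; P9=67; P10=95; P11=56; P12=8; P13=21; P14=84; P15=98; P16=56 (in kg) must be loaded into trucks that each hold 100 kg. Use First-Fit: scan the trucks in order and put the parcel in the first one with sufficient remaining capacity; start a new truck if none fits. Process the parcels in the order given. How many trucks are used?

P1 (93 kg) → truck 1 (remaining 7 kg)
P2 (43 kg) → truck 2 (remaining 57 kg)
P3 (16 kg) → truck 2 (remaining 41 kg)
P4 (25 kg) → truck 2 (remaining 16 kg)
P5 (85 kg) → truck 3 (remaining 15 kg)
P6 (87 kg) → truck 4 (remaining 13 kg)
P7 (18 kg) → truck 5 (remaining 82 kg)
P8 (46 kg) → truck 5 (remaining 36 kg)
P9 (67 kg) → truck 6 (remaining 33 kg)
P10 (95 kg) → truck 7 (remaining 5 kg)
P11 (56 kg) → truck 8 (remaining 44 kg)
P12 (8 kg) → truck 2 (remaining 8 kg)
P13 (21 kg) → truck 5 (remaining 15 kg)
P14 (84 kg) → truck 9 (remaining 16 kg)
P15 (98 kg) → truck 10 (remaining 2 kg)
P16 (56 kg) → truck 11 (remaining 44 kg)

11 trucks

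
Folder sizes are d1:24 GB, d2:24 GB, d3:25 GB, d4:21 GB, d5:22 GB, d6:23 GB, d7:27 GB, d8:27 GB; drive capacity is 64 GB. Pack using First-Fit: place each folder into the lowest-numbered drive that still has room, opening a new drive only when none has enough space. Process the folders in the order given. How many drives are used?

d1 (24 GB) → drive 1 (remaining 40 GB)
d2 (24 GB) → drive 1 (remaining 16 GB)
d3 (25 GB) → drive 2 (remaining 39 GB)
d4 (21 GB) → drive 2 (remaining 18 GB)
d5 (22 GB) → drive 3 (remaining 42 GB)
d6 (23 GB) → drive 3 (remaining 19 GB)
d7 (27 GB) → drive 4 (remaining 37 GB)
d8 (27 GB) → drive 4 (remaining 10 GB)
Final drives: [24,24] [25,21] [22,23] [27,27].

4 drives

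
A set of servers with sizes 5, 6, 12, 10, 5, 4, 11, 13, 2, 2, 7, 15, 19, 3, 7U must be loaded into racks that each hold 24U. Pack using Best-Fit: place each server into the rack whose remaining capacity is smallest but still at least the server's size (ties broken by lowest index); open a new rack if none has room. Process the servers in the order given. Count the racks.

rack 1: place 5U, 19U left
rack 1: place 6U, 13U left
rack 1: place 12U, 1U left
rack 2: place 10U, 14U left
rack 2: place 5U, 9U left
rack 2: place 4U, 5U left
rack 3: place 11U, 13U left
rack 3: place 13U, 0U left
rack 2: place 2U, 3U left
rack 2: place 2U, 1U left
rack 4: place 7U, 17U left
rack 4: place 15U, 2U left
rack 5: place 19U, 5U left
rack 5: place 3U, 2U left
rack 6: place 7U, 17U left
Final racks: [5,6,12] [10,5,4,2,2] [11,13] [7,15] [19,3] [7].

6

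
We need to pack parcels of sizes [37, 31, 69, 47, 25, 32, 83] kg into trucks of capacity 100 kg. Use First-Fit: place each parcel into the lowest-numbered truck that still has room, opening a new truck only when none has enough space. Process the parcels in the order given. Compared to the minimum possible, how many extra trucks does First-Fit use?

First-Fit: [37,31,25] [69] [47,32] [83] → 4 trucks.
Total size 324 kg; any packing needs at least ⌈324/100⌉ = 4 trucks.
So 4 is already optimal.

0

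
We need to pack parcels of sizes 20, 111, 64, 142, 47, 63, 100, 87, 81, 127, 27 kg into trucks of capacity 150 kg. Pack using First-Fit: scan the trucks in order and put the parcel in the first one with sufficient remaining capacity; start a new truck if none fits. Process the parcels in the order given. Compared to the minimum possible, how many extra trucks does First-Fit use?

1

First-Fit: [20,111] [64,47,27] [142] [63,87] [100] [81] [127] → 7 trucks.
Total size 869 kg; any packing needs at least ⌈869/150⌉ = 6 trucks.
An optimal packing achieves that bound: [142] [127,20] [111,27] [100,47] [87,63] [81,64] → 6 trucks.
Excess: 7 − 6 = 1.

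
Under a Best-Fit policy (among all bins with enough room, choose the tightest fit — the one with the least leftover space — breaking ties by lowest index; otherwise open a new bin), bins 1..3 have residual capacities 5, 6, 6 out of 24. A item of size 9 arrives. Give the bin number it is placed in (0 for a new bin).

0

No bin has ≥ 9 free, so a new bin is opened.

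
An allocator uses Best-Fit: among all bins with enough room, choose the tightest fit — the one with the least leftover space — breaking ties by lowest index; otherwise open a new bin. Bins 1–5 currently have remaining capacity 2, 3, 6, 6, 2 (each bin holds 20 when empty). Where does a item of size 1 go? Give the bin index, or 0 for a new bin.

1

Bins with room: bin 1 (2), bin 2 (3), bin 3 (6), bin 4 (6), bin 5 (2).
Tightest fit is bin 1 with 2 free.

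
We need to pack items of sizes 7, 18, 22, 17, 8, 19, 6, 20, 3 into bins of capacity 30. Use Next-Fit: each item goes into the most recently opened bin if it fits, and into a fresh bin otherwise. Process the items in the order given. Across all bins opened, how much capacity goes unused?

30

Put 7 in bin 1; 23 remain.
Put 18 in bin 1; 5 remain.
Put 22 in bin 2; 8 remain.
Put 17 in bin 3; 13 remain.
Put 8 in bin 3; 5 remain.
Put 19 in bin 4; 11 remain.
Put 6 in bin 4; 5 remain.
Put 20 in bin 5; 10 remain.
Put 3 in bin 5; 7 remain.
5 bins × 30 = 150; used 120; unused 30.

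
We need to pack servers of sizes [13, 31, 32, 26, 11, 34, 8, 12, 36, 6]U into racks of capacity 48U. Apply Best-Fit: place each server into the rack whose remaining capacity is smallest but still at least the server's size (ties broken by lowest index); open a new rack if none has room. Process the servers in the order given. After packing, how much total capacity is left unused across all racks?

rack 1: place 13U, 35U left
rack 1: place 31U, 4U left
rack 2: place 32U, 16U left
rack 3: place 26U, 22U left
rack 2: place 11U, 5U left
rack 4: place 34U, 14U left
rack 4: place 8U, 6U left
rack 3: place 12U, 10U left
rack 5: place 36U, 12U left
rack 4: place 6U, 0U left
5 racks × 48U = 240U; used 209U; unused 31U.

31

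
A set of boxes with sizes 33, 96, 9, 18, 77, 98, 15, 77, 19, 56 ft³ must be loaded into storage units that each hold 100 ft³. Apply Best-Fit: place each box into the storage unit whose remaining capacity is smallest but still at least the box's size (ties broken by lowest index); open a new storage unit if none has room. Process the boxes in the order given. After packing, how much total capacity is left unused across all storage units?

storage unit 1: place 33 ft³, 67 ft³ left
storage unit 2: place 96 ft³, 4 ft³ left
storage unit 1: place 9 ft³, 58 ft³ left
storage unit 1: place 18 ft³, 40 ft³ left
storage unit 3: place 77 ft³, 23 ft³ left
storage unit 4: place 98 ft³, 2 ft³ left
storage unit 3: place 15 ft³, 8 ft³ left
storage unit 5: place 77 ft³, 23 ft³ left
storage unit 5: place 19 ft³, 4 ft³ left
storage unit 6: place 56 ft³, 44 ft³ left
6 storage units × 100 ft³ = 600 ft³; used 498 ft³; unused 102 ft³.

102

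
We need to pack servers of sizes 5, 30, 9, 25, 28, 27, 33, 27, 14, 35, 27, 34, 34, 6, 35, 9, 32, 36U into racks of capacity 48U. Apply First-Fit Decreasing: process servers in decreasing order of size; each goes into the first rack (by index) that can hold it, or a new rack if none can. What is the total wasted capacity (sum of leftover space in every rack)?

178

Sorted descending: 36, 35, 35, 34, 34, 33, 32, 30, 28, 27, 27, 27, 25, 14, 9, 9, 6, 5.
rack 1: place 36U, 12U left
rack 2: place 35U, 13U left
rack 3: place 35U, 13U left
rack 4: place 34U, 14U left
rack 5: place 34U, 14U left
rack 6: place 33U, 15U left
rack 7: place 32U, 16U left
rack 8: place 30U, 18U left
rack 9: place 28U, 20U left
rack 10: place 27U, 21U left
rack 11: place 27U, 21U left
rack 12: place 27U, 21U left
rack 13: place 25U, 23U left
rack 4: place 14U, 0U left
rack 1: place 9U, 3U left
rack 2: place 9U, 4U left
rack 3: place 6U, 7U left
rack 3: place 5U, 2U left
13 racks × 48U = 624U; used 446U; unused 178U.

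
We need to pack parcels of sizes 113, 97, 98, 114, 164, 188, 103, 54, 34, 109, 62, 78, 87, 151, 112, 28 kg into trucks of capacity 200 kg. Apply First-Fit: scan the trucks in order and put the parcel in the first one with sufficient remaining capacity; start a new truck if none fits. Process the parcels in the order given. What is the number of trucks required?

9

truck 1: place 113 kg, 87 kg left
truck 2: place 97 kg, 103 kg left
truck 2: place 98 kg, 5 kg left
truck 3: place 114 kg, 86 kg left
truck 4: place 164 kg, 36 kg left
truck 5: place 188 kg, 12 kg left
truck 6: place 103 kg, 97 kg left
truck 1: place 54 kg, 33 kg left
truck 3: place 34 kg, 52 kg left
truck 7: place 109 kg, 91 kg left
truck 6: place 62 kg, 35 kg left
truck 7: place 78 kg, 13 kg left
truck 8: place 87 kg, 113 kg left
truck 9: place 151 kg, 49 kg left
truck 8: place 112 kg, 1 kg left
truck 1: place 28 kg, 5 kg left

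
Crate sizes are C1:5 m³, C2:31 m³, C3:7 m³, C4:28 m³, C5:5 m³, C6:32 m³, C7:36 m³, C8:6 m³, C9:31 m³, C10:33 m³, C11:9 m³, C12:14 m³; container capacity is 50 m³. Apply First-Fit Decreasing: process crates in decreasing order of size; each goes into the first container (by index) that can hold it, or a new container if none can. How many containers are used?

6 containers

Sorted descending: 36, 33, 32, 31, 31, 28, 14, 9, 7, 6, 5, 5.
container 1: place 36 m³, 14 m³ left
container 2: place 33 m³, 17 m³ left
container 3: place 32 m³, 18 m³ left
container 4: place 31 m³, 19 m³ left
container 5: place 31 m³, 19 m³ left
container 6: place 28 m³, 22 m³ left
container 1: place 14 m³, 0 m³ left
container 2: place 9 m³, 8 m³ left
container 2: place 7 m³, 1 m³ left
container 3: place 6 m³, 12 m³ left
container 3: place 5 m³, 7 m³ left
container 3: place 5 m³, 2 m³ left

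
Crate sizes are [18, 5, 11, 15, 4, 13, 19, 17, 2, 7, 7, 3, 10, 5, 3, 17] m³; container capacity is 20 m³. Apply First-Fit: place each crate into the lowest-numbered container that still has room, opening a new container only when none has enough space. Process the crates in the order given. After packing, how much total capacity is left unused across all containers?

24

18 m³ → container 1 (remaining 2 m³)
5 m³ → container 2 (remaining 15 m³)
11 m³ → container 2 (remaining 4 m³)
15 m³ → container 3 (remaining 5 m³)
4 m³ → container 2 (remaining 0 m³)
13 m³ → container 4 (remaining 7 m³)
19 m³ → container 5 (remaining 1 m³)
17 m³ → container 6 (remaining 3 m³)
2 m³ → container 1 (remaining 0 m³)
7 m³ → container 4 (remaining 0 m³)
7 m³ → container 7 (remaining 13 m³)
3 m³ → container 3 (remaining 2 m³)
10 m³ → container 7 (remaining 3 m³)
5 m³ → container 8 (remaining 15 m³)
3 m³ → container 6 (remaining 0 m³)
17 m³ → container 9 (remaining 3 m³)
9 containers × 20 m³ = 180 m³; used 156 m³; unused 24 m³.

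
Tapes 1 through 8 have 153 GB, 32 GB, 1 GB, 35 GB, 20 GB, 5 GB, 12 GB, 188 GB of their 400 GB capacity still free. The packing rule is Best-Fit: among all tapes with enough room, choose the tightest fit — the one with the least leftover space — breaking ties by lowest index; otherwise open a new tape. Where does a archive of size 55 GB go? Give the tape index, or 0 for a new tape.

1

Tapes with room: tape 1 (153 GB), tape 8 (188 GB).
Tightest fit is tape 1 with 153 GB free.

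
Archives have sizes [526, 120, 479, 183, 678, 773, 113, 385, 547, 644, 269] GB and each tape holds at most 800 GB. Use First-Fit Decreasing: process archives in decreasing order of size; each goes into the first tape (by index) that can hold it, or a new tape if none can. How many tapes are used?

Sorted descending: 773, 678, 644, 547, 526, 479, 385, 269, 183, 120, 113.
Put 773 GB in tape 1; 27 GB remain.
Put 678 GB in tape 2; 122 GB remain.
Put 644 GB in tape 3; 156 GB remain.
Put 547 GB in tape 4; 253 GB remain.
Put 526 GB in tape 5; 274 GB remain.
Put 479 GB in tape 6; 321 GB remain.
Put 385 GB in tape 7; 415 GB remain.
Put 269 GB in tape 5; 5 GB remain.
Put 183 GB in tape 4; 70 GB remain.
Put 120 GB in tape 2; 2 GB remain.
Put 113 GB in tape 3; 43 GB remain.

7 tapes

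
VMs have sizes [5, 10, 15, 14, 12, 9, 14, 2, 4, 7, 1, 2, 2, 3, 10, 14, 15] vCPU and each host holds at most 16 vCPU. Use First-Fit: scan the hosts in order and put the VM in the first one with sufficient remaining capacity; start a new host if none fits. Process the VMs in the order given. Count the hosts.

9 hosts

Put 5 vCPU in host 1; 11 vCPU remain.
Put 10 vCPU in host 1; 1 vCPU remain.
Put 15 vCPU in host 2; 1 vCPU remain.
Put 14 vCPU in host 3; 2 vCPU remain.
Put 12 vCPU in host 4; 4 vCPU remain.
Put 9 vCPU in host 5; 7 vCPU remain.
Put 14 vCPU in host 6; 2 vCPU remain.
Put 2 vCPU in host 3; 0 vCPU remain.
Put 4 vCPU in host 4; 0 vCPU remain.
Put 7 vCPU in host 5; 0 vCPU remain.
Put 1 vCPU in host 1; 0 vCPU remain.
Put 2 vCPU in host 6; 0 vCPU remain.
Put 2 vCPU in host 7; 14 vCPU remain.
Put 3 vCPU in host 7; 11 vCPU remain.
Put 10 vCPU in host 7; 1 vCPU remain.
Put 14 vCPU in host 8; 2 vCPU remain.
Put 15 vCPU in host 9; 1 vCPU remain.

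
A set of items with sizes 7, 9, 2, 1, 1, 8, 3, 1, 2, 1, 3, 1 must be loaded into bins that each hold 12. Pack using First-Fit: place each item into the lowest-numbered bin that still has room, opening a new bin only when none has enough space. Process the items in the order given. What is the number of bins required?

4

Put 7 in bin 1; 5 remain.
Put 9 in bin 2; 3 remain.
Put 2 in bin 1; 3 remain.
Put 1 in bin 1; 2 remain.
Put 1 in bin 1; 1 remain.
Put 8 in bin 3; 4 remain.
Put 3 in bin 2; 0 remain.
Put 1 in bin 1; 0 remain.
Put 2 in bin 3; 2 remain.
Put 1 in bin 3; 1 remain.
Put 3 in bin 4; 9 remain.
Put 1 in bin 3; 0 remain.
Final bins: [7,2,1,1,1] [9,3] [8,2,1,1] [3].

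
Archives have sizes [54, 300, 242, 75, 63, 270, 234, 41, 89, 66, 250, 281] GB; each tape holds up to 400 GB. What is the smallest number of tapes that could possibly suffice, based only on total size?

Total size = 54 + 300 + 242 + 75 + 63 + 270 + 234 + 41 + 89 + 66 + 250 + 281 = 1965 GB.
⌈1965 / 400⌉ = 5.

5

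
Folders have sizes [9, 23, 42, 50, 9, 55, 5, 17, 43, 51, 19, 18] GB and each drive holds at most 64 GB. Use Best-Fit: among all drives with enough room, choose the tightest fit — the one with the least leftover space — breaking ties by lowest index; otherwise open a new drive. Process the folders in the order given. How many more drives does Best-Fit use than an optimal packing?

Best-Fit: [9,23,18] [42,17] [50,9,5] [55] [43,19] [51] → 6 drives.
Total size 341 GB; any packing needs at least ⌈341/64⌉ = 6 drives.
So 6 is already optimal.

0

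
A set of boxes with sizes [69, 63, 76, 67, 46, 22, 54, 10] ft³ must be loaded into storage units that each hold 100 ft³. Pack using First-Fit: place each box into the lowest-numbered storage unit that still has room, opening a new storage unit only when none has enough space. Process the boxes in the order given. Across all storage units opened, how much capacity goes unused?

storage unit 1: place 69 ft³, 31 ft³ left
storage unit 2: place 63 ft³, 37 ft³ left
storage unit 3: place 76 ft³, 24 ft³ left
storage unit 4: place 67 ft³, 33 ft³ left
storage unit 5: place 46 ft³, 54 ft³ left
storage unit 1: place 22 ft³, 9 ft³ left
storage unit 5: place 54 ft³, 0 ft³ left
storage unit 2: place 10 ft³, 27 ft³ left
5 storage units × 100 ft³ = 500 ft³; used 407 ft³; unused 93 ft³.

93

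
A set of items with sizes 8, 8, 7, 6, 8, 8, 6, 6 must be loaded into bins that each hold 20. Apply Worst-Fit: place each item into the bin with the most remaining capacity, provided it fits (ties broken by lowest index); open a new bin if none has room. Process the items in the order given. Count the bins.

4

8 → bin 1 (remaining 12)
8 → bin 1 (remaining 4)
7 → bin 2 (remaining 13)
6 → bin 2 (remaining 7)
8 → bin 3 (remaining 12)
8 → bin 3 (remaining 4)
6 → bin 2 (remaining 1)
6 → bin 4 (remaining 14)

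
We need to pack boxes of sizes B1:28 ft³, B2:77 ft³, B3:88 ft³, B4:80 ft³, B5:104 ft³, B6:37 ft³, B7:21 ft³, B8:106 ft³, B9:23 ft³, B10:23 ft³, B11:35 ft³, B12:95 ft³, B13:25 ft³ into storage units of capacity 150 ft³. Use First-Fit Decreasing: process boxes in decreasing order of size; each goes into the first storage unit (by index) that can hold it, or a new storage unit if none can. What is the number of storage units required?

Sorted descending: 106, 104, 95, 88, 80, 77, 37, 35, 28, 25, 23, 23, 21.
106 ft³ → storage unit 1 (remaining 44 ft³)
104 ft³ → storage unit 2 (remaining 46 ft³)
95 ft³ → storage unit 3 (remaining 55 ft³)
88 ft³ → storage unit 4 (remaining 62 ft³)
80 ft³ → storage unit 5 (remaining 70 ft³)
77 ft³ → storage unit 6 (remaining 73 ft³)
37 ft³ → storage unit 1 (remaining 7 ft³)
35 ft³ → storage unit 2 (remaining 11 ft³)
28 ft³ → storage unit 3 (remaining 27 ft³)
25 ft³ → storage unit 3 (remaining 2 ft³)
23 ft³ → storage unit 4 (remaining 39 ft³)
23 ft³ → storage unit 4 (remaining 16 ft³)
21 ft³ → storage unit 5 (remaining 49 ft³)

6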